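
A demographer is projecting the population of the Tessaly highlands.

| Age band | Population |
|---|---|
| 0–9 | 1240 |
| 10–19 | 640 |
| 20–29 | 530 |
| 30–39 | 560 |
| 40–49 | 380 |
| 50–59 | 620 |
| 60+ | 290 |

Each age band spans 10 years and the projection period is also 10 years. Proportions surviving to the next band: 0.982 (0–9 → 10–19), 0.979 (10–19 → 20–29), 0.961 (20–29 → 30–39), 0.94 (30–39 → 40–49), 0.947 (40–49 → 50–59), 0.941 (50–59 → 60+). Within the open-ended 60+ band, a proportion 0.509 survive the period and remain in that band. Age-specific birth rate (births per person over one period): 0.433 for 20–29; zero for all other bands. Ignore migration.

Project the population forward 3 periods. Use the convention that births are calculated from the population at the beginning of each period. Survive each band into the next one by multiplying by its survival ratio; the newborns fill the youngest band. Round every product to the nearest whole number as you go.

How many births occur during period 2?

271

Period 1:
Births: 530 × 0.433 = 229
10–19: 1240 × 0.982 = 1218
20–29: 640 × 0.979 = 627
30–39: 530 × 0.961 = 509
40–49: 560 × 0.94 = 526
50–59: 380 × 0.947 = 360
60+: 620 × 0.941 + 290 × 0.509 = 583 + 148 = 731
→ [229, 1218, 627, 509, 526, 360, 731]
Period 2:
Births: 627 × 0.433 = 271
10–19: 229 × 0.982 = 225
20–29: 1218 × 0.979 = 1192
30–39: 627 × 0.961 = 603
40–49: 509 × 0.94 = 478
50–59: 526 × 0.947 = 498
60+: 360 × 0.941 + 731 × 0.509 = 339 + 372 = 711
→ [271, 225, 1192, 603, 478, 498, 711]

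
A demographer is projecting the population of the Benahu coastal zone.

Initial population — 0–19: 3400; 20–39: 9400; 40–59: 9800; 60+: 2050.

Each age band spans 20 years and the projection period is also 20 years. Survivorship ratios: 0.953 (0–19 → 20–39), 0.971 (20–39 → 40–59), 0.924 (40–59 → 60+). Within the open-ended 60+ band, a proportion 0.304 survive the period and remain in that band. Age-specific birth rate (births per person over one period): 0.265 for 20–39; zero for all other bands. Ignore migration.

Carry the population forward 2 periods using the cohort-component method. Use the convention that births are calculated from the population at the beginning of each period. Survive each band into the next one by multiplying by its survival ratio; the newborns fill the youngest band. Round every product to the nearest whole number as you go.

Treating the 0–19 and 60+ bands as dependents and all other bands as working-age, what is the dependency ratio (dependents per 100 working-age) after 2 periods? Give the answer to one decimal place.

Let group 1 be 0–19 through group 4 = 60+.
[period 1]
Births: 9400 × 0.265 = 2491
Group 2: 3400 × 0.953 = 3240
Group 3: 9400 × 0.971 = 9127
Group 4: 9800 × 0.924 + 2050 × 0.304 = 9055 + 623 = 9678
End of period: [2491, 3240, 9127, 9678]
[period 2]
Births: 3240 × 0.265 = 859
Group 2: 2491 × 0.953 = 2374
Group 3: 3240 × 0.971 = 3146
Group 4: 9127 × 0.924 + 9678 × 0.304 = 8433 + 2942 = 11375
End of period: [859, 2374, 3146, 11375]
Dependents (band 0–19 + band 60+) = 859 + 11375 = 12234; working-age = 5520; ratio = 12234/5520 × 100 = 221.6

221.6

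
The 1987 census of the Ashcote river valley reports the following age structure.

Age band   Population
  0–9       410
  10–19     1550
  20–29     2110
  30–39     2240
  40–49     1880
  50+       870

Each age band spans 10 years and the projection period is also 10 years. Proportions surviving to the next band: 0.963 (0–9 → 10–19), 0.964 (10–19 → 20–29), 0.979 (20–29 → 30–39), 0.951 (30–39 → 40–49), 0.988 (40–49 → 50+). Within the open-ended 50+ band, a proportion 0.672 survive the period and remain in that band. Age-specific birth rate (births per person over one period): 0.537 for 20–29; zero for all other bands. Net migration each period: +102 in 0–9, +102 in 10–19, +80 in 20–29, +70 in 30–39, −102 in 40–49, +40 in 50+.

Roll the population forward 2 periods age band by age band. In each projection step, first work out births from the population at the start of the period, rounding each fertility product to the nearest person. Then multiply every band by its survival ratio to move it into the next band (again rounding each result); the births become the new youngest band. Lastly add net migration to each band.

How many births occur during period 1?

— Period 1 —
Births: 2110 × 0.537 = 1133
10–19: 410 × 0.963 = 395
20–29: 1550 × 0.964 = 1494
30–39: 2110 × 0.979 = 2066
40–49: 2240 × 0.951 = 2130
50+: 1880 × 0.988 + 870 × 0.672 = 1857 + 585 = 2442
Net migration: 0–9 + 102 → 1235; 10–19 + 102 → 497; 20–29 + 80 → 1574; 30–39 + 70 → 2136; 40–49 − 102 → 2028; 50+ + 40 → 2482
→ [1235, 497, 1574, 2136, 2028, 2482]

1133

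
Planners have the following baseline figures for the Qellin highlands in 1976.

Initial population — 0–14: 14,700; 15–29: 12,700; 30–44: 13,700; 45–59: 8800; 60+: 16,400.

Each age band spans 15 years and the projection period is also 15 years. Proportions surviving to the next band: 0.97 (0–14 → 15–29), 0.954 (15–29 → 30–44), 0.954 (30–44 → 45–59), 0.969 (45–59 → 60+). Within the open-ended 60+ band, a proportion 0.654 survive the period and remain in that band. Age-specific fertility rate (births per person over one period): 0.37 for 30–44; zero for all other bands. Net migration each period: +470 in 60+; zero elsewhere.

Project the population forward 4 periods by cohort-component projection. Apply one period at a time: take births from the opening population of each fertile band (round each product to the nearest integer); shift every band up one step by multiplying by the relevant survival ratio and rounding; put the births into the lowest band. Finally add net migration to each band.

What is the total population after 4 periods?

After projecting period 1:
Births: 13700 * 0.37 = 5069
15–29: 14700 * 0.97 = 14259
30–44: 12700 * 0.954 = 12116
45–59: 13700 * 0.954 = 13070
60+: 8800 * 0.969 + 16400 * 0.654 = 8527 + 10726 = 19253
Net migration: 60+ + 470 → 19723
Giving 5069 / 14259 / 12116 / 13070 / 19723.
After projecting period 2:
Births: 12116 * 0.37 = 4483
15–29: 5069 * 0.97 = 4917
30–44: 14259 * 0.954 = 13603
45–59: 12116 * 0.954 = 11559
60+: 13070 * 0.969 + 19723 * 0.654 = 12665 + 12899 = 25564
Net migration: 60+ + 470 → 26034
Giving 4483 / 4917 / 13603 / 11559 / 26034.
After projecting period 3:
Births: 13603 * 0.37 = 5033
15–29: 4483 * 0.97 = 4349
30–44: 4917 * 0.954 = 4691
45–59: 13603 * 0.954 = 12977
60+: 11559 * 0.969 + 26034 * 0.654 = 11201 + 17026 = 28227
Net migration: 60+ + 470 → 28697
Giving 5033 / 4349 / 4691 / 12977 / 28697.
After projecting period 4:
Births: 4691 * 0.37 = 1736
15–29: 5033 * 0.97 = 4882
30–44: 4349 * 0.954 = 4149
45–59: 4691 * 0.954 = 4475
60+: 12977 * 0.969 + 28697 * 0.654 = 12575 + 18768 = 31343
Net migration: 60+ + 470 → 31813
Giving 1736 / 4882 / 4149 / 4475 / 31813.
Total after period 4: 1736 + 4882 + 4149 + 4475 + 31813 = 47055

47055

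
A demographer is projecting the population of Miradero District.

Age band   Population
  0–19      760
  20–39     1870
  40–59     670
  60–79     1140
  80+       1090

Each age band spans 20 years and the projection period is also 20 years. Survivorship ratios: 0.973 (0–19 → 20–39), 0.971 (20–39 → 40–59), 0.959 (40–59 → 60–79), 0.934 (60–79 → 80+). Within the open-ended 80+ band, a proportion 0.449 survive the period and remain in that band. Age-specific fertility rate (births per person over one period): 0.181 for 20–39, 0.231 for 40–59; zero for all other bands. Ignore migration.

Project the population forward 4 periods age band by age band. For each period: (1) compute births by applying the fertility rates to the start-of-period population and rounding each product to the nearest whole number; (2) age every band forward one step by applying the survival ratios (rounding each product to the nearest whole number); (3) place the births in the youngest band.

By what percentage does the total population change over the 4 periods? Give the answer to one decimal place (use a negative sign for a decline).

[period 1]
Births: 1870 × 0.181 = 338  |  670 × 0.231 = 155 ⇒ total 493
20–39: 760 × 0.973 = 739
40–59: 1870 × 0.971 = 1816
60–79: 670 × 0.959 = 643
80+: 1140 × 0.934 + 1090 × 0.449 = 1065 + 489 = 1554
Giving 493 / 739 / 1816 / 643 / 1554.
[period 2]
Births: 739 × 0.181 = 134  |  1816 × 0.231 = 419 ⇒ total 553
20–39: 493 × 0.973 = 480
40–59: 739 × 0.971 = 718
60–79: 1816 × 0.959 = 1742
80+: 643 × 0.934 + 1554 × 0.449 = 601 + 698 = 1299
Giving 553 / 480 / 718 / 1742 / 1299.
[period 3]
Births: 480 × 0.181 = 87  |  718 × 0.231 = 166 ⇒ total 253
20–39: 553 × 0.973 = 538
40–59: 480 × 0.971 = 466
60–79: 718 × 0.959 = 689
80+: 1742 × 0.934 + 1299 × 0.449 = 1627 + 583 = 2210
Giving 253 / 538 / 466 / 689 / 2210.
[period 4]
Births: 538 × 0.181 = 97  |  466 × 0.231 = 108 ⇒ total 205
20–39: 253 × 0.973 = 246
40–59: 538 × 0.971 = 522
60–79: 466 × 0.959 = 447
80+: 689 × 0.934 + 2210 × 0.449 = 644 + 992 = 1636
Giving 205 / 246 / 522 / 447 / 1636.
Total: 5530 → 3056; change = -2474; percentage change = -44.7%

-44.7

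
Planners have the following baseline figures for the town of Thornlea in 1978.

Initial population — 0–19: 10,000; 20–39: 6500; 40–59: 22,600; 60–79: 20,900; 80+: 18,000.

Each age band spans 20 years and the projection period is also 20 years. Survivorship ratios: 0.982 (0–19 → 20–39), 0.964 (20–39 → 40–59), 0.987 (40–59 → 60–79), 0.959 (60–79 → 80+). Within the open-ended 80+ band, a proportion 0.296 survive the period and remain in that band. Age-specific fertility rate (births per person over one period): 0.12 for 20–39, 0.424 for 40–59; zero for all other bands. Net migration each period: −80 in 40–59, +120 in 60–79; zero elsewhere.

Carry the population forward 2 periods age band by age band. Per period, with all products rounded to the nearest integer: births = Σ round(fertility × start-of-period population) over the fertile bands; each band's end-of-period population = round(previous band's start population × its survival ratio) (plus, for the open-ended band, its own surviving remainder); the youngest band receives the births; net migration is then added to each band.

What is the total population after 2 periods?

Call the bands 1 to 5, youngest first.
After projecting period 1:
Births: 6500 * 0.12 = 780  |  22600 * 0.424 = 9582 — total 10362
Band 2: 10000 * 0.982 = 9820
Band 3: 6500 * 0.964 = 6266
Band 4: 22600 * 0.987 = 22306
Band 5: 20900 * 0.959 + 18000 * 0.296 = 20043 + 5328 = 25371
Net migration: Band 3 − 80 → 6186; Band 4 + 120 → 22426
End of period: [10362, 9820, 6186, 22426, 25371]
After projecting period 2:
Births: 9820 * 0.12 = 1178  |  6186 * 0.424 = 2623 — total 3801
Band 2: 10362 * 0.982 = 10175
Band 3: 9820 * 0.964 = 9466
Band 4: 6186 * 0.987 = 6106
Band 5: 22426 * 0.959 + 25371 * 0.296 = 21507 + 7510 = 29017
Net migration: Band 3 − 80 → 9386; Band 4 + 120 → 6226
End of period: [3801, 10175, 9386, 6226, 29017]
Total after period 2: 3801 + 10175 + 9386 + 6226 + 29017 = 58605

58605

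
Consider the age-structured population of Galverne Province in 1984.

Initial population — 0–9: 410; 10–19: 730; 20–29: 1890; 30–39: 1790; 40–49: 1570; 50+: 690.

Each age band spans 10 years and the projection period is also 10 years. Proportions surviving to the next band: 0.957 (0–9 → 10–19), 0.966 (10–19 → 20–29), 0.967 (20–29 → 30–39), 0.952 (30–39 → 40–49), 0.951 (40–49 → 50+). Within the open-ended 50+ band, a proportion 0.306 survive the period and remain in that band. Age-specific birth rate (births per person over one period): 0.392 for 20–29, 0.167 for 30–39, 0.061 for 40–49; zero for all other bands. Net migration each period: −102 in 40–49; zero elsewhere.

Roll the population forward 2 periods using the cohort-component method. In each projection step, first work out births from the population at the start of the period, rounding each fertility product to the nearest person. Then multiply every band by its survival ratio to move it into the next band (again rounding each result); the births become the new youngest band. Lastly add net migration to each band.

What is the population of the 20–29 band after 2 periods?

After projecting period 1:
Births: 1890 × 0.392 = 741  |  1790 × 0.167 = 299  |  1570 × 0.061 = 96 — total 1136
10–19: 410 × 0.957 = 392
20–29: 730 × 0.966 = 705
30–39: 1890 × 0.967 = 1828
40–49: 1790 × 0.952 = 1704
50+: 1570 × 0.951 + 690 × 0.306 = 1493 + 211 = 1704
Net migration: 40–49 − 102 → 1602
End of period: [1136, 392, 705, 1828, 1602, 1704]
After projecting period 2:
Births: 705 × 0.392 = 276  |  1828 × 0.167 = 305  |  1602 × 0.061 = 98 — total 679
10–19: 1136 × 0.957 = 1087
20–29: 392 × 0.966 = 379
30–39: 705 × 0.967 = 682
40–49: 1828 × 0.952 = 1740
50+: 1602 × 0.951 + 1704 × 0.306 = 1524 + 521 = 2045
Net migration: 40–49 − 102 → 1638
End of period: [679, 1087, 379, 682, 1638, 2045]

379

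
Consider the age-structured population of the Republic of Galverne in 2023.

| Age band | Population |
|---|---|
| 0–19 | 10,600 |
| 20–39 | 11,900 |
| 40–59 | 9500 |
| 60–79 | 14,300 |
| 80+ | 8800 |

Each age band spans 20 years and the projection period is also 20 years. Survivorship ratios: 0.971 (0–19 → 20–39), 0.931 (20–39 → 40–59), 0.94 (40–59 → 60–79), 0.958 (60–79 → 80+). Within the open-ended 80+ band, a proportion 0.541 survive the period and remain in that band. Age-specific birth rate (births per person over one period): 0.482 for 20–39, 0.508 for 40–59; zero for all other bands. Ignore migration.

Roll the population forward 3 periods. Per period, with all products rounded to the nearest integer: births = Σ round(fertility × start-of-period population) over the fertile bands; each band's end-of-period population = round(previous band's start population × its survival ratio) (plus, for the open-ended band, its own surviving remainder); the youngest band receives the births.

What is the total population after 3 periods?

58657

After projecting period 1:
Births: 11900 × 0.482 = 5736 ; 9500 × 0.508 = 4826 → 10562
20–39: 10600 × 0.971 = 10293
40–59: 11900 × 0.931 = 11079
60–79: 9500 × 0.94 = 8930
80+: 14300 × 0.958 + 8800 × 0.541 = 13699 + 4761 = 18460
Giving 10562 / 10293 / 11079 / 8930 / 18460.
After projecting period 2:
Births: 10293 × 0.482 = 4961 ; 11079 × 0.508 = 5628 → 10589
20–39: 10562 × 0.971 = 10256
40–59: 10293 × 0.931 = 9583
60–79: 11079 × 0.94 = 10414
80+: 8930 × 0.958 + 18460 × 0.541 = 8555 + 9987 = 18542
Giving 10589 / 10256 / 9583 / 10414 / 18542.
After projecting period 3:
Births: 10256 × 0.482 = 4943 ; 9583 × 0.508 = 4868 → 9811
20–39: 10589 × 0.971 = 10282
40–59: 10256 × 0.931 = 9548
60–79: 9583 × 0.94 = 9008
80+: 10414 × 0.958 + 18542 × 0.541 = 9977 + 10031 = 20008
Giving 9811 / 10282 / 9548 / 9008 / 20008.
Total after period 3: 9811 + 10282 + 9548 + 9008 + 20008 = 58657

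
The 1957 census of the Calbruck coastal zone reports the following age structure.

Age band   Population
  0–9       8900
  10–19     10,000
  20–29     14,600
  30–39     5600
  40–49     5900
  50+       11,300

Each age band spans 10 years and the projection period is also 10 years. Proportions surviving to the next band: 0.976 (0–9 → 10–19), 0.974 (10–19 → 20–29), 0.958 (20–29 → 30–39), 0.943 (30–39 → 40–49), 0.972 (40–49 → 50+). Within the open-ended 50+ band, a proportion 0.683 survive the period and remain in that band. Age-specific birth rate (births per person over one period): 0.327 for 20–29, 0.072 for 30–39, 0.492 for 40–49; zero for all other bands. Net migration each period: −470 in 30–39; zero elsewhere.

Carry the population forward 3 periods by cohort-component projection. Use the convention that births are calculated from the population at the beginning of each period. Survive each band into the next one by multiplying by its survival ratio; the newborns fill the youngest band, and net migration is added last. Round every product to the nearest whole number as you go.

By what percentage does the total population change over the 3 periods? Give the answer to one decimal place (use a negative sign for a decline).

(Groups numbered youngest = 1 to oldest = 6.)
Period 1.
Births: 14600 × 0.327 = 4774, 5600 × 0.072 = 403, 5900 × 0.492 = 2903 → total 8080
Group 2: 8900 × 0.976 = 8686
Group 3: 10000 × 0.974 = 9740
Group 4: 14600 × 0.958 = 13987
Group 5: 5600 × 0.943 = 5281
Group 6: 5900 × 0.972 + 11300 × 0.683 = 5735 + 7718 = 13453
Net migration: Group 4 − 470 → 13517
Giving 8080 / 8686 / 9740 / 13517 / 5281 / 13453.
Period 2.
Births: 9740 × 0.327 = 3185, 13517 × 0.072 = 973, 5281 × 0.492 = 2598 → total 6756
Group 2: 8080 × 0.976 = 7886
Group 3: 8686 × 0.974 = 8460
Group 4: 9740 × 0.958 = 9331
Group 5: 13517 × 0.943 = 12747
Group 6: 5281 × 0.972 + 13453 × 0.683 = 5133 + 9188 = 14321
Net migration: Group 4 − 470 → 8861
Giving 6756 / 7886 / 8460 / 8861 / 12747 / 14321.
Period 3.
Births: 8460 × 0.327 = 2766, 8861 × 0.072 = 638, 12747 × 0.492 = 6272 → total 9676
Group 2: 6756 × 0.976 = 6594
Group 3: 7886 × 0.974 = 7681
Group 4: 8460 × 0.958 = 8105
Group 5: 8861 × 0.943 = 8356
Group 6: 12747 × 0.972 + 14321 × 0.683 = 12390 + 9781 = 22171
Net migration: Group 4 − 470 → 7635
Giving 9676 / 6594 / 7681 / 7635 / 8356 / 22171.
Total: 56300 → 62113; change = 5813; percentage change = 10.3%

10.3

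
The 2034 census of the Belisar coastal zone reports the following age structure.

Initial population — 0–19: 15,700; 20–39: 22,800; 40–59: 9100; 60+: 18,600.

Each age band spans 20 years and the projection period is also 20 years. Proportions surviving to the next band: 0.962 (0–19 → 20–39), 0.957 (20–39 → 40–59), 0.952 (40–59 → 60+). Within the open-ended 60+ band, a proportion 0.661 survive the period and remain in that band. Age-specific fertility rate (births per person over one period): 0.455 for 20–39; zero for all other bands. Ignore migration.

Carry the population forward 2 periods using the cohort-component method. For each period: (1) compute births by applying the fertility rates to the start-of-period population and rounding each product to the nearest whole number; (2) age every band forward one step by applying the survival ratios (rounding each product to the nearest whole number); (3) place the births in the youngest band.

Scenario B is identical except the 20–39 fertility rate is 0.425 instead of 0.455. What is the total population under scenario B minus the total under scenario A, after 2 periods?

— Period 1 —
Births: 22800 × 0.455 = 10374
20–39: 15700 × 0.962 = 15103
40–59: 22800 × 0.957 = 21820
60+: 9100 × 0.952 + 18600 × 0.661 = 8663 + 12295 = 20958
Population now: 0–19=10374, 20–39=15103, 40–59=21820, 60+=20958
— Period 2 —
Births: 15103 × 0.455 = 6872
20–39: 10374 × 0.962 = 9980
40–59: 15103 × 0.957 = 14454
60+: 21820 × 0.952 + 20958 × 0.661 = 20773 + 13853 = 34626
Population now: 0–19=6872, 20–39=9980, 40–59=14454, 60+=34626
Scenario A total after 2 periods: 65932
Scenario B projection —
— Period 1 —
Births: 22800 × 0.425 = 9690
20–39: 15700 × 0.962 = 15103
40–59: 22800 × 0.957 = 21820
60+: 9100 × 0.952 + 18600 × 0.661 = 8663 + 12295 = 20958
Population now: 0–19=9690, 20–39=15103, 40–59=21820, 60+=20958
— Period 2 —
Births: 15103 × 0.425 = 6419
20–39: 9690 × 0.962 = 9322
40–59: 15103 × 0.957 = 14454
60+: 21820 × 0.952 + 20958 × 0.661 = 20773 + 13853 = 34626
Population now: 0–19=6419, 20–39=9322, 40–59=14454, 60+=34626
Scenario B total after 2 periods: 64821
Difference B − A = 64821 − 65932 = -1111

-1111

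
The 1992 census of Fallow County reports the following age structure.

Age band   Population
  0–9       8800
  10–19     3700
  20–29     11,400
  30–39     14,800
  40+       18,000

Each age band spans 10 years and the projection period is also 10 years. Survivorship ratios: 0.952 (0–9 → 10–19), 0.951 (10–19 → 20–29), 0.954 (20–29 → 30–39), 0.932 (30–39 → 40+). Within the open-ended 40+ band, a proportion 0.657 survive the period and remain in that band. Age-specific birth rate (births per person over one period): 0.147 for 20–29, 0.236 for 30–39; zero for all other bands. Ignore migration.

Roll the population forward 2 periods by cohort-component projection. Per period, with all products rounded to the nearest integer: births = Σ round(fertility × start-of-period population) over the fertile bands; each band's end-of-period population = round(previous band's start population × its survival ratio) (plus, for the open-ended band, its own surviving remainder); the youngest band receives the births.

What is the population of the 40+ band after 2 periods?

26968

Let group 1 be 0–9 through group 5 = 40+.
Period 1.
Births: 11400 * 0.147 = 1676 ; 14800 * 0.236 = 3493 → total 5169
Group 2: 8800 * 0.952 = 8378
Group 3: 3700 * 0.951 = 3519
Group 4: 11400 * 0.954 = 10876
Group 5: 14800 * 0.932 + 18000 * 0.657 = 13794 + 11826 = 25620
Giving 5169 / 8378 / 3519 / 10876 / 25620.
Period 2.
Births: 3519 * 0.147 = 517 ; 10876 * 0.236 = 2567 → total 3084
Group 2: 5169 * 0.952 = 4921
Group 3: 8378 * 0.951 = 7967
Group 4: 3519 * 0.954 = 3357
Group 5: 10876 * 0.932 + 25620 * 0.657 = 10136 + 16832 = 26968
Giving 3084 / 4921 / 7967 / 3357 / 26968.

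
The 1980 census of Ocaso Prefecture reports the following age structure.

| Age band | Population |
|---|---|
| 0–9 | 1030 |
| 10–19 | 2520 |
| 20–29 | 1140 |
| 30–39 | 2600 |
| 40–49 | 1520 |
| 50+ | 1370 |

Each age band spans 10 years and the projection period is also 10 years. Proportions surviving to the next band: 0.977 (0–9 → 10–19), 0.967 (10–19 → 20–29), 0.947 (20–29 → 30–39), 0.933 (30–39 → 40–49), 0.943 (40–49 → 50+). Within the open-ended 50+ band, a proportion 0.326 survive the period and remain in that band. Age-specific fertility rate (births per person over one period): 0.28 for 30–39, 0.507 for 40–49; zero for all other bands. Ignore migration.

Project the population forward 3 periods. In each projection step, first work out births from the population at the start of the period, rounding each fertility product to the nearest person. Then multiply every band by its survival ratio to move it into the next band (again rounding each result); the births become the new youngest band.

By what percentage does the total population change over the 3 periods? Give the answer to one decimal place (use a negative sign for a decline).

-11.2

Period 1:
Births: 2600 × 0.28 = 728 ; 1520 × 0.507 = 771 — total 1499
10–19: 1030 × 0.977 = 1006
20–29: 2520 × 0.967 = 2437
30–39: 1140 × 0.947 = 1080
40–49: 2600 × 0.933 = 2426
50+: 1520 × 0.943 + 1370 × 0.326 = 1433 + 447 = 1880
End of period: [1499, 1006, 2437, 1080, 2426, 1880]
Period 2:
Births: 1080 × 0.28 = 302 ; 2426 × 0.507 = 1230 — total 1532
10–19: 1499 × 0.977 = 1465
20–29: 1006 × 0.967 = 973
30–39: 2437 × 0.947 = 2308
40–49: 1080 × 0.933 = 1008
50+: 2426 × 0.943 + 1880 × 0.326 = 2288 + 613 = 2901
End of period: [1532, 1465, 973, 2308, 1008, 2901]
Period 3:
Births: 2308 × 0.28 = 646 ; 1008 × 0.507 = 511 — total 1157
10–19: 1532 × 0.977 = 1497
20–29: 1465 × 0.967 = 1417
30–39: 973 × 0.947 = 921
40–49: 2308 × 0.933 = 2153
50+: 1008 × 0.943 + 2901 × 0.326 = 951 + 946 = 1897
End of period: [1157, 1497, 1417, 921, 2153, 1897]
Total: 10180 → 9042; change = -1138; percentage change = -11.2%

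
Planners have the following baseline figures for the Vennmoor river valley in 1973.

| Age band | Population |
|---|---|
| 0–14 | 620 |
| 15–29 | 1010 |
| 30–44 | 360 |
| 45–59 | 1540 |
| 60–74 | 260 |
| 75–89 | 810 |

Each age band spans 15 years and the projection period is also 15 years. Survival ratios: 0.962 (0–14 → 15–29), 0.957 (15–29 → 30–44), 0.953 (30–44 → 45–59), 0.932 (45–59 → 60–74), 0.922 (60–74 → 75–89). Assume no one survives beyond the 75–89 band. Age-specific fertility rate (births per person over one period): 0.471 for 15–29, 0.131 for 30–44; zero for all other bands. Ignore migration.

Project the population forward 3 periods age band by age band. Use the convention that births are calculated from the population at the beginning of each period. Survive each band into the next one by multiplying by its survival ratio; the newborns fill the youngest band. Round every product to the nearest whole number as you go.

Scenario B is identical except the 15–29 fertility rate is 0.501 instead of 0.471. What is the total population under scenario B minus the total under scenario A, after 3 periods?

[period 1]
Births: 1010 * 0.471 = 476, 360 * 0.131 = 47 → 523
15–29: 620 * 0.962 = 596
30–44: 1010 * 0.957 = 967
45–59: 360 * 0.953 = 343
60–74: 1540 * 0.932 = 1435
75–89: 260 * 0.922 = 240
Giving 523 / 596 / 967 / 343 / 1435 / 240.
[period 2]
Births: 596 * 0.471 = 281, 967 * 0.131 = 127 → 408
15–29: 523 * 0.962 = 503
30–44: 596 * 0.957 = 570
45–59: 967 * 0.953 = 922
60–74: 343 * 0.932 = 320
75–89: 1435 * 0.922 = 1323
Giving 408 / 503 / 570 / 922 / 320 / 1323.
[period 3]
Births: 503 * 0.471 = 237, 570 * 0.131 = 75 → 312
15–29: 408 * 0.962 = 392
30–44: 503 * 0.957 = 481
45–59: 570 * 0.953 = 543
60–74: 922 * 0.932 = 859
75–89: 320 * 0.922 = 295
Giving 312 / 392 / 481 / 543 / 859 / 295.
Scenario A total after 3 periods: 2882
Scenario B projection —
[period 1]
Births: 1010 * 0.501 = 506, 360 * 0.131 = 47 → 553
15–29: 620 * 0.962 = 596
30–44: 1010 * 0.957 = 967
45–59: 360 * 0.953 = 343
60–74: 1540 * 0.932 = 1435
75–89: 260 * 0.922 = 240
Giving 553 / 596 / 967 / 343 / 1435 / 240.
[period 2]
Births: 596 * 0.501 = 299, 967 * 0.131 = 127 → 426
15–29: 553 * 0.962 = 532
30–44: 596 * 0.957 = 570
45–59: 967 * 0.953 = 922
60–74: 343 * 0.932 = 320
75–89: 1435 * 0.922 = 1323
Giving 426 / 532 / 570 / 922 / 320 / 1323.
[period 3]
Births: 532 * 0.501 = 267, 570 * 0.131 = 75 → 342
15–29: 426 * 0.962 = 410
30–44: 532 * 0.957 = 509
45–59: 570 * 0.953 = 543
60–74: 922 * 0.932 = 859
75–89: 320 * 0.922 = 295
Giving 342 / 410 / 509 / 543 / 859 / 295.
Scenario B total after 3 periods: 2958
Difference B − A = 2958 − 2882 = 76

76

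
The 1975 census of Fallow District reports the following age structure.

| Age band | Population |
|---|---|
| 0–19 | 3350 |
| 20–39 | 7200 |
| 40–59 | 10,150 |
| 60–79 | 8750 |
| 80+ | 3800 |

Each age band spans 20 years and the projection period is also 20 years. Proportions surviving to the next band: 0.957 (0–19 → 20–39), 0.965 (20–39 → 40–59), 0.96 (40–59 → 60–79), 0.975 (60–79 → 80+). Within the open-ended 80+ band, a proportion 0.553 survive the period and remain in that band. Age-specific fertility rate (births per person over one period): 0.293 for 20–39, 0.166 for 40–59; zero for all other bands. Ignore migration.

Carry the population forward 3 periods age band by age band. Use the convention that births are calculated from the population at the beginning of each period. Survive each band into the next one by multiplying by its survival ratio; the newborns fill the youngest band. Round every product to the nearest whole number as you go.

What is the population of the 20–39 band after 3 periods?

— Period 1 —
Births: 7200 × 0.293 = 2110 ; 10150 × 0.166 = 1685 — total 3795
20–39: 3350 × 0.957 = 3206
40–59: 7200 × 0.965 = 6948
60–79: 10150 × 0.96 = 9744
80+: 8750 × 0.975 + 3800 × 0.553 = 8531 + 2101 = 10632
End of period: [3795, 3206, 6948, 9744, 10632]
— Period 2 —
Births: 3206 × 0.293 = 939 ; 6948 × 0.166 = 1153 — total 2092
20–39: 3795 × 0.957 = 3632
40–59: 3206 × 0.965 = 3094
60–79: 6948 × 0.96 = 6670
80+: 9744 × 0.975 + 10632 × 0.553 = 9500 + 5879 = 15379
End of period: [2092, 3632, 3094, 6670, 15379]
— Period 3 —
Births: 3632 × 0.293 = 1064 ; 3094 × 0.166 = 514 — total 1578
20–39: 2092 × 0.957 = 2002
40–59: 3632 × 0.965 = 3505
60–79: 3094 × 0.96 = 2970
80+: 6670 × 0.975 + 15379 × 0.553 = 6503 + 8505 = 15008
End of period: [1578, 2002, 3505, 2970, 15008]

2002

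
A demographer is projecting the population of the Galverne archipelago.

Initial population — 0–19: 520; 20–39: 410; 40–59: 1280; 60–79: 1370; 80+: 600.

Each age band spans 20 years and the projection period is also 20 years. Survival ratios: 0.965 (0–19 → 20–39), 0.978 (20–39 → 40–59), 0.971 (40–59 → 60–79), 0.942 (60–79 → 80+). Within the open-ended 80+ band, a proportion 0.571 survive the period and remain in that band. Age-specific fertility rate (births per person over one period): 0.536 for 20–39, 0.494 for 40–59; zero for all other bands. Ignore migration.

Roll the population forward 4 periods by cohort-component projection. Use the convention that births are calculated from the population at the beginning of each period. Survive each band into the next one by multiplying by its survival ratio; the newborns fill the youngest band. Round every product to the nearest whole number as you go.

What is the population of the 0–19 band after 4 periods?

Let band 1 be 0–19 through band 5 = 80+.
After projecting period 1:
Births: 410 × 0.536 = 220  |  1280 × 0.494 = 632 → total 852
Band 2: 520 × 0.965 = 502
Band 3: 410 × 0.978 = 401
Band 4: 1280 × 0.971 = 1243
Band 5: 1370 × 0.942 + 600 × 0.571 = 1291 + 343 = 1634
Giving 852 / 502 / 401 / 1243 / 1634.
After projecting period 2:
Births: 502 × 0.536 = 269  |  401 × 0.494 = 198 → total 467
Band 2: 852 × 0.965 = 822
Band 3: 502 × 0.978 = 491
Band 4: 401 × 0.971 = 389
Band 5: 1243 × 0.942 + 1634 × 0.571 = 1171 + 933 = 2104
Giving 467 / 822 / 491 / 389 / 2104.
After projecting period 3:
Births: 822 × 0.536 = 441  |  491 × 0.494 = 243 → total 684
Band 2: 467 × 0.965 = 451
Band 3: 822 × 0.978 = 804
Band 4: 491 × 0.971 = 477
Band 5: 389 × 0.942 + 2104 × 0.571 = 366 + 1201 = 1567
Giving 684 / 451 / 804 / 477 / 1567.
After projecting period 4:
Births: 451 × 0.536 = 242  |  804 × 0.494 = 397 → total 639
Band 2: 684 × 0.965 = 660
Band 3: 451 × 0.978 = 441
Band 4: 804 × 0.971 = 781
Band 5: 477 × 0.942 + 1567 × 0.571 = 449 + 895 = 1344
Giving 639 / 660 / 441 / 781 / 1344.

639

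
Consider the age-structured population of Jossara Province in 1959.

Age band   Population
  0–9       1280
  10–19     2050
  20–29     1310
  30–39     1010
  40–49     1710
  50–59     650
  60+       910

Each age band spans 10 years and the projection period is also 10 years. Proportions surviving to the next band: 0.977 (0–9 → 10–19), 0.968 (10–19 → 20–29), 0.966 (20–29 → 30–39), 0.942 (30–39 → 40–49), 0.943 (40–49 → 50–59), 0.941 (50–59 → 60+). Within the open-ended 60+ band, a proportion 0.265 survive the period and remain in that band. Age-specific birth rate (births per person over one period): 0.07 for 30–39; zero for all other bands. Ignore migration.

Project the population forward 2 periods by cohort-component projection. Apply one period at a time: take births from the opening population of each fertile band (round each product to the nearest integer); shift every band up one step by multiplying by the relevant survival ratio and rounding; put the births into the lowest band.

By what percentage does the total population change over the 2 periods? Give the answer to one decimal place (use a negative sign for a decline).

-20.2

(Groups numbered youngest = 1 to oldest = 7.)
Period 1:
Births: 1010 × 0.07 = 71
Group 2: 1280 × 0.977 = 1251
Group 3: 2050 × 0.968 = 1984
Group 4: 1310 × 0.966 = 1265
Group 5: 1010 × 0.942 = 951
Group 6: 1710 × 0.943 = 1613
Group 7: 650 × 0.941 + 910 × 0.265 = 612 + 241 = 853
Population now: 0–9=71, 10–19=1251, 20–29=1984, 30–39=1265, 40–49=951, 50–59=1613, 60+=853
Period 2:
Births: 1265 × 0.07 = 89
Group 2: 71 × 0.977 = 69
Group 3: 1251 × 0.968 = 1211
Group 4: 1984 × 0.966 = 1917
Group 5: 1265 × 0.942 = 1192
Group 6: 951 × 0.943 = 897
Group 7: 1613 × 0.941 + 853 × 0.265 = 1518 + 226 = 1744
Population now: 0–9=89, 10–19=69, 20–29=1211, 30–39=1917, 40–49=1192, 50–59=897, 60+=1744
Total: 8920 → 7119; change = -1801; percentage change = -20.2%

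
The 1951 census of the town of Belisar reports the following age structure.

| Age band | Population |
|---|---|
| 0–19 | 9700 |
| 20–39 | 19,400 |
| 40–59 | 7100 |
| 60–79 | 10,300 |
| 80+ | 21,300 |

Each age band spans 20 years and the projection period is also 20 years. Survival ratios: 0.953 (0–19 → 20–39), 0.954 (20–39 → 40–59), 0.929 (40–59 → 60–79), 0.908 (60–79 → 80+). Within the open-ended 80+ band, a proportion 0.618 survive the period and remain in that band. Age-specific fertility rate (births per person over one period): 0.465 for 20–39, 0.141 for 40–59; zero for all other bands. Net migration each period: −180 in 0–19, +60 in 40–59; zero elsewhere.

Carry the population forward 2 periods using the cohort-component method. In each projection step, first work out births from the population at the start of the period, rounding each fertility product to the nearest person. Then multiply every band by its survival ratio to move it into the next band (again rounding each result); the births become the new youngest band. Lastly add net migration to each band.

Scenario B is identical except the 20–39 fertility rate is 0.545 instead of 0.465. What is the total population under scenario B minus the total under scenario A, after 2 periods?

Let band 1 be 0–19 through band 5 = 80+.
[period 1]
Births: 19400 × 0.465 = 9021, 7100 × 0.141 = 1001 — total 10022
Band 2: 9700 × 0.953 = 9244
Band 3: 19400 × 0.954 = 18508
Band 4: 7100 × 0.929 = 6596
Band 5: 10300 × 0.908 + 21300 × 0.618 = 9352 + 13163 = 22515
Net migration: Band 1 − 180 → 9842; Band 3 + 60 → 18568
→ [9842, 9244, 18568, 6596, 22515]
[period 2]
Births: 9244 × 0.465 = 4298, 18568 × 0.141 = 2618 — total 6916
Band 2: 9842 × 0.953 = 9379
Band 3: 9244 × 0.954 = 8819
Band 4: 18568 × 0.929 = 17250
Band 5: 6596 × 0.908 + 22515 × 0.618 = 5989 + 13914 = 19903
Net migration: Band 1 − 180 → 6736; Band 3 + 60 → 8879
→ [6736, 9379, 8879, 17250, 19903]
Scenario A total after 2 periods: 62147
Scenario B projection —
[period 1]
Births: 19400 × 0.545 = 10573, 7100 × 0.141 = 1001 — total 11574
Band 2: 9700 × 0.953 = 9244
Band 3: 19400 × 0.954 = 18508
Band 4: 7100 × 0.929 = 6596
Band 5: 10300 × 0.908 + 21300 × 0.618 = 9352 + 13163 = 22515
Net migration: Band 1 − 180 → 11394; Band 3 + 60 → 18568
→ [11394, 9244, 18568, 6596, 22515]
[period 2]
Births: 9244 × 0.545 = 5038, 18568 × 0.141 = 2618 — total 7656
Band 2: 11394 × 0.953 = 10858
Band 3: 9244 × 0.954 = 8819
Band 4: 18568 × 0.929 = 17250
Band 5: 6596 × 0.908 + 22515 × 0.618 = 5989 + 13914 = 19903
Net migration: Band 1 − 180 → 7476; Band 3 + 60 → 8879
→ [7476, 10858, 8879, 17250, 19903]
Scenario B total after 2 periods: 64366
Difference B − A = 64366 − 62147 = 2219

2219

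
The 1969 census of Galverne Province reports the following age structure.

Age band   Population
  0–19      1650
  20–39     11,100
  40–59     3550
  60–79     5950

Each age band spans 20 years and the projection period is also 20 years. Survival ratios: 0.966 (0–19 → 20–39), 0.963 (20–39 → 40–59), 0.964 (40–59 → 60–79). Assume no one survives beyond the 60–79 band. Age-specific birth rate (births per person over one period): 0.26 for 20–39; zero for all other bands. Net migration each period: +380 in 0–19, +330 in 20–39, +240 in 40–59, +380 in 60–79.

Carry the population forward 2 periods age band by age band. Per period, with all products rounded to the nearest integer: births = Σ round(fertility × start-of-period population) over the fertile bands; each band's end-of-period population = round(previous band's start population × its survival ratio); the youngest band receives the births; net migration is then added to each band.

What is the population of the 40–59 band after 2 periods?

2093

Call the groups 1 to 4, youngest first.
Period 1:
Births: 11100 * 0.26 = 2886
Group 2: 1650 * 0.966 = 1594
Group 3: 11100 * 0.963 = 10689
Group 4: 3550 * 0.964 = 3422
Net migration: Group 1 + 380 → 3266; Group 2 + 330 → 1924; Group 3 + 240 → 10929; Group 4 + 380 → 3802
End of period: [3266, 1924, 10929, 3802]
Period 2:
Births: 1924 * 0.26 = 500
Group 2: 3266 * 0.966 = 3155
Group 3: 1924 * 0.963 = 1853
Group 4: 10929 * 0.964 = 10536
Net migration: Group 1 + 380 → 880; Group 2 + 330 → 3485; Group 3 + 240 → 2093; Group 4 + 380 → 10916
End of period: [880, 3485, 2093, 10916]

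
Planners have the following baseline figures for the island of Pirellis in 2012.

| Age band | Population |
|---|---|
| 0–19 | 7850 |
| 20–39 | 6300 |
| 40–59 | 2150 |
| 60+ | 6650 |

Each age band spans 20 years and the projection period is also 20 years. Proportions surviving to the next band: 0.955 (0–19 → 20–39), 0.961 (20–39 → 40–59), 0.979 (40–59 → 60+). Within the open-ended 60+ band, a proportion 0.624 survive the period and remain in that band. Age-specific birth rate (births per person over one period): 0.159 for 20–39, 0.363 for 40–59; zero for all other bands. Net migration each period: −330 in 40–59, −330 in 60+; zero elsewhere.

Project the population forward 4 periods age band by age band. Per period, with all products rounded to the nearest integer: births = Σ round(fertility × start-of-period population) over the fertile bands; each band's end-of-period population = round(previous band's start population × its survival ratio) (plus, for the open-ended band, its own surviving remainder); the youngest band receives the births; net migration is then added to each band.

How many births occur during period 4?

Numbering the bands 1..4 from youngest to oldest:
After projecting period 1:
Births: 6300 * 0.159 = 1002, 2150 * 0.363 = 780 → 1782
Band 2: 7850 * 0.955 = 7497
Band 3: 6300 * 0.961 = 6054
Band 4: 2150 * 0.979 + 6650 * 0.624 = 2105 + 4150 = 6255
Net migration: Band 3 − 330 → 5724; Band 4 − 330 → 5925
→ [1782, 7497, 5724, 5925]
After projecting period 2:
Births: 7497 * 0.159 = 1192, 5724 * 0.363 = 2078 → 3270
Band 2: 1782 * 0.955 = 1702
Band 3: 7497 * 0.961 = 7205
Band 4: 5724 * 0.979 + 5925 * 0.624 = 5604 + 3697 = 9301
Net migration: Band 3 − 330 → 6875; Band 4 − 330 → 8971
→ [3270, 1702, 6875, 8971]
After projecting period 3:
Births: 1702 * 0.159 = 271, 6875 * 0.363 = 2496 → 2767
Band 2: 3270 * 0.955 = 3123
Band 3: 1702 * 0.961 = 1636
Band 4: 6875 * 0.979 + 8971 * 0.624 = 6731 + 5598 = 12329
Net migration: Band 3 − 330 → 1306; Band 4 − 330 → 11999
→ [2767, 3123, 1306, 11999]
After projecting period 4:
Births: 3123 * 0.159 = 497, 1306 * 0.363 = 474 → 971
Band 2: 2767 * 0.955 = 2642
Band 3: 3123 * 0.961 = 3001
Band 4: 1306 * 0.979 + 11999 * 0.624 = 1279 + 7487 = 8766
Net migration: Band 3 − 330 → 2671; Band 4 − 330 → 8436
→ [971, 2642, 2671, 8436]

971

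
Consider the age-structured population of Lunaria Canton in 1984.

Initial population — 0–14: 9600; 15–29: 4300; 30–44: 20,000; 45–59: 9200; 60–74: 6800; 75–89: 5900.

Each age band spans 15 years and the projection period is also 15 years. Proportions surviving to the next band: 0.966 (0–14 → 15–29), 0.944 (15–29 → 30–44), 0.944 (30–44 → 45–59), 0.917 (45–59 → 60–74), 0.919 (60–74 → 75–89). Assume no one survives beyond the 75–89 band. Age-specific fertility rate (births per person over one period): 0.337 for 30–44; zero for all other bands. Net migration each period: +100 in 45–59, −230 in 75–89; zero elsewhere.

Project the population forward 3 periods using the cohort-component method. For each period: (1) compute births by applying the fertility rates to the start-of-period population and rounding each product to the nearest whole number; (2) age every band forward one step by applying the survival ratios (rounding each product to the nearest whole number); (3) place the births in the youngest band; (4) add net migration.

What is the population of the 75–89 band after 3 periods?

After projecting period 1:
Births: 20000 * 0.337 = 6740
15–29: 9600 * 0.966 = 9274
30–44: 4300 * 0.944 = 4059
45–59: 20000 * 0.944 = 18880
60–74: 9200 * 0.917 = 8436
75–89: 6800 * 0.919 = 6249
Net migration: 45–59 + 100 → 18980; 75–89 − 230 → 6019
Population now: 0–14=6740, 15–29=9274, 30–44=4059, 45–59=18980, 60–74=8436, 75–89=6019
After projecting period 2:
Births: 4059 * 0.337 = 1368
15–29: 6740 * 0.966 = 6511
30–44: 9274 * 0.944 = 8755
45–59: 4059 * 0.944 = 3832
60–74: 18980 * 0.917 = 17405
75–89: 8436 * 0.919 = 7753
Net migration: 45–59 + 100 → 3932; 75–89 − 230 → 7523
Population now: 0–14=1368, 15–29=6511, 30–44=8755, 45–59=3932, 60–74=17405, 75–89=7523
After projecting period 3:
Births: 8755 * 0.337 = 2950
15–29: 1368 * 0.966 = 1321
30–44: 6511 * 0.944 = 6146
45–59: 8755 * 0.944 = 8265
60–74: 3932 * 0.917 = 3606
75–89: 17405 * 0.919 = 15995
Net migration: 45–59 + 100 → 8365; 75–89 − 230 → 15765
Population now: 0–14=2950, 15–29=1321, 30–44=6146, 45–59=8365, 60–74=3606, 75–89=15765

15765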